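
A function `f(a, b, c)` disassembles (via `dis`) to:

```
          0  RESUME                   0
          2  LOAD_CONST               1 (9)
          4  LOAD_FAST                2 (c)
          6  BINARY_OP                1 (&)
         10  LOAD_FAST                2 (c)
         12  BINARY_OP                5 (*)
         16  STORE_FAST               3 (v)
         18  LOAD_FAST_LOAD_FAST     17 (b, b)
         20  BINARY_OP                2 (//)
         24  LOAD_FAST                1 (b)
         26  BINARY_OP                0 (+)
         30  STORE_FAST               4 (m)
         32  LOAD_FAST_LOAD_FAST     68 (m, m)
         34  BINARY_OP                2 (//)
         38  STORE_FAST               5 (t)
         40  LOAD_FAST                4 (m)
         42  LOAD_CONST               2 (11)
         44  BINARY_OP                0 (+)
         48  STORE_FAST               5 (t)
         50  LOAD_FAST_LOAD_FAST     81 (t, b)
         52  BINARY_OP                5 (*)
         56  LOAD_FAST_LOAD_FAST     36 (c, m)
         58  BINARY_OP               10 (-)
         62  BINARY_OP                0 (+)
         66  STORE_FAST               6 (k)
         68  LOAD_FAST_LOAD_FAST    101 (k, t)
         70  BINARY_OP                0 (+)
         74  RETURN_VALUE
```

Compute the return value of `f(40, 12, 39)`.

338

LOAD_CONST → push 9. Stack: [9]
LOAD_FAST c → push 39. Stack: [9, 39]
BINARY_OP & → 9 & 39 = 1. Stack: [1]
LOAD_FAST c → push 39. Stack: [1, 39]
BINARY_OP * → 1 * 39 = 39. Stack: [39]
STORE_FAST v → v=39. Stack: []
LOAD_FAST_LOAD_FAST b,b → push 12,12. Stack: [12, 12]
BINARY_OP // → 12 // 12 = 1. Stack: [1]
LOAD_FAST b → push 12. Stack: [1, 12]
BINARY_OP + → 1 + 12 = 13. Stack: [13]
STORE_FAST m → m=13. Stack: []
LOAD_FAST_LOAD_FAST m,m → push 13,13. Stack: [13, 13]
BINARY_OP // → 13 // 13 = 1. Stack: [1]
STORE_FAST t → t=1. Stack: []
LOAD_FAST m → push 13. Stack: [13]
LOAD_CONST → push 11. Stack: [13, 11]
BINARY_OP + → 13 + 11 = 24. Stack: [24]
STORE_FAST t → t=24. Stack: []
LOAD_FAST_LOAD_FAST t,b → push 24,12. Stack: [24, 12]
BINARY_OP * → 24 * 12 = 288. Stack: [288]
LOAD_FAST_LOAD_FAST c,m → push 39,13. Stack: [288, 39, 13]
BINARY_OP - → 39 - 13 = 26. Stack: [288, 26]
BINARY_OP + → 288 + 26 = 314. Stack: [314]
STORE_FAST k → k=314. Stack: []
LOAD_FAST_LOAD_FAST k,t → push 314,24. Stack: [314, 24]
BINARY_OP + → 314 + 24 = 338. Stack: [338]
RETURN_VALUE → return 338.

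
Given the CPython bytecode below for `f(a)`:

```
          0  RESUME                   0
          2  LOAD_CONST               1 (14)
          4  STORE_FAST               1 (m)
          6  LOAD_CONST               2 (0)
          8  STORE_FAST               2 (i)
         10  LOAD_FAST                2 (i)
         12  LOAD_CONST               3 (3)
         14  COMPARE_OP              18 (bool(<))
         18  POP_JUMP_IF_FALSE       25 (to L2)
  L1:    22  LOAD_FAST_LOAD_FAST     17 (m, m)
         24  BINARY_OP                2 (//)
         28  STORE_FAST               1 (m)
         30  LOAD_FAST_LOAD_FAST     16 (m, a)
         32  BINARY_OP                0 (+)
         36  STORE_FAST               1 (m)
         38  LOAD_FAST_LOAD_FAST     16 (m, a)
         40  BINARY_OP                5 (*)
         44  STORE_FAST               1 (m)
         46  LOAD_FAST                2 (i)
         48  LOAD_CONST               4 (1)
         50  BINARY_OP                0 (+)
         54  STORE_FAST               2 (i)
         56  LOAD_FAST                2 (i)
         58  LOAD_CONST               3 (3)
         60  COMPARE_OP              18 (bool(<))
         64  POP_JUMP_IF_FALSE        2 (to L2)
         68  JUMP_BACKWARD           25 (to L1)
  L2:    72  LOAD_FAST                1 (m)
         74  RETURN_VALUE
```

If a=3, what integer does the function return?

12

LOAD_CONST → push 14. Stack: [14]
STORE_FAST m → m=14. Stack: []
LOAD_CONST → push 0. Stack: [0]
STORE_FAST i → i=0. Stack: []
LOAD_FAST i → push 0. Stack: [0]
LOAD_CONST → push 3. Stack: [0, 3]
COMPARE_OP bool(<) → 0 vs 3 = True. Stack: [True]
POP_JUMP_IF_FALSE → pop True; no jump. Stack: []
LOAD_FAST_LOAD_FAST m,m → push 14,14. Stack: [14, 14]
BINARY_OP // → 14 // 14 = 1. Stack: [1]
STORE_FAST m → m=1. Stack: []
LOAD_FAST_LOAD_FAST m,a → push 1,3. Stack: [1, 3]
BINARY_OP + → 1 + 3 = 4. Stack: [4]
STORE_FAST m → m=4. Stack: []
LOAD_FAST_LOAD_FAST m,a → push 4,3. Stack: [4, 3]
BINARY_OP * → 4 * 3 = 12. Stack: [12]
STORE_FAST m → m=12. Stack: []
LOAD_FAST i → push 0. Stack: [0]
LOAD_CONST → push 1. Stack: [0, 1]
BINARY_OP + → 0 + 1 = 1. Stack: [1]
STORE_FAST i → i=1. Stack: []
LOAD_FAST i → push 1. Stack: [1]
LOAD_CONST → push 3. Stack: [1, 3]
COMPARE_OP bool(<) → 1 vs 3 = True. Stack: [True]
POP_JUMP_IF_FALSE → pop True; no jump. Stack: []
LOAD_FAST_LOAD_FAST m,m → push 12,12. Stack: [12, 12]
BINARY_OP // → 12 // 12 = 1. Stack: [1]
STORE_FAST m → m=1. Stack: []
LOAD_FAST_LOAD_FAST m,a → push 1,3. Stack: [1, 3]
BINARY_OP + → 1 + 3 = 4. Stack: [4]
STORE_FAST m → m=4. Stack: []
LOAD_FAST_LOAD_FAST m,a → push 4,3. Stack: [4, 3]
BINARY_OP * → 4 * 3 = 12. Stack: [12]
STORE_FAST m → m=12. Stack: []
LOAD_FAST i → push 1. Stack: [1]
LOAD_CONST → push 1. Stack: [1, 1]
BINARY_OP + → 1 + 1 = 2. Stack: [2]
STORE_FAST i → i=2. Stack: []
LOAD_FAST i → push 2. Stack: [2]
LOAD_CONST → push 3. Stack: [2, 3]
COMPARE_OP bool(<) → 2 vs 3 = True. Stack: [True]
POP_JUMP_IF_FALSE → pop True; no jump. Stack: []
LOAD_FAST_LOAD_FAST m,m → push 12,12. Stack: [12, 12]
BINARY_OP // → 12 // 12 = 1. Stack: [1]
STORE_FAST m → m=1. Stack: []
LOAD_FAST_LOAD_FAST m,a → push 1,3. Stack: [1, 3]
BINARY_OP + → 1 + 3 = 4. Stack: [4]
STORE_FAST m → m=4. Stack: []
LOAD_FAST_LOAD_FAST m,a → push 4,3. Stack: [4, 3]
BINARY_OP * → 4 * 3 = 12. Stack: [12]
STORE_FAST m → m=12. Stack: []
LOAD_FAST i → push 2. Stack: [2]
LOAD_CONST → push 1. Stack: [2, 1]
BINARY_OP + → 2 + 1 = 3. Stack: [3]
STORE_FAST i → i=3. Stack: []
LOAD_FAST i → push 3. Stack: [3]
LOAD_CONST → push 3. Stack: [3, 3]
COMPARE_OP bool(<) → 3 vs 3 = False. Stack: [False]
POP_JUMP_IF_FALSE → pop False; jump. Stack: []
LOAD_FAST m → push 12. Stack: [12]
RETURN_VALUE → return 12.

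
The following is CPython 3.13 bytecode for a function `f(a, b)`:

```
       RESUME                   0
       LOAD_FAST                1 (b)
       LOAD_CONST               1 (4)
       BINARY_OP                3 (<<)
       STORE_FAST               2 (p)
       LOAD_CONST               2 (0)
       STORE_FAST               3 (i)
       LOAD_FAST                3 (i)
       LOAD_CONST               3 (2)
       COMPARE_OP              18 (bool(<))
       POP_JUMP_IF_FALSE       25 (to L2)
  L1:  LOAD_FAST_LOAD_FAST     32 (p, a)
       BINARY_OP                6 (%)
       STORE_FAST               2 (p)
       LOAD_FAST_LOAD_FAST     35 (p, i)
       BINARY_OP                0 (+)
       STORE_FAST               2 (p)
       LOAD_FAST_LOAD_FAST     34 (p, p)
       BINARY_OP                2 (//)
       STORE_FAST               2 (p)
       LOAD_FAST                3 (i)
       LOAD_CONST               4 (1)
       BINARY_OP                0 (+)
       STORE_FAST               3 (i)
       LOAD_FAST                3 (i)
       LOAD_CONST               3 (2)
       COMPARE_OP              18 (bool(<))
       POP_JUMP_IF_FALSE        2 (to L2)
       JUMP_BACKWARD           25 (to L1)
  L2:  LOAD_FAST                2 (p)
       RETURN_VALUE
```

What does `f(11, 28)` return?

1

LOAD_FAST b → push 28. Stack: [28]
LOAD_CONST → push 4. Stack: [28, 4]
BINARY_OP << → 28 << 4 = 448. Stack: [448]
STORE_FAST p → p=448. Stack: []
LOAD_CONST → push 0. Stack: [0]
STORE_FAST i → i=0. Stack: []
LOAD_FAST i → push 0. Stack: [0]
LOAD_CONST → push 2. Stack: [0, 2]
COMPARE_OP bool(<) → 0 vs 2 = True. Stack: [True]
POP_JUMP_IF_FALSE → pop True; no jump. Stack: []
LOAD_FAST_LOAD_FAST p,a → push 448,11. Stack: [448, 11]
BINARY_OP % → 448 % 11 = 8. Stack: [8]
STORE_FAST p → p=8. Stack: []
LOAD_FAST_LOAD_FAST p,i → push 8,0. Stack: [8, 0]
BINARY_OP + → 8 + 0 = 8. Stack: [8]
STORE_FAST p → p=8. Stack: []
LOAD_FAST_LOAD_FAST p,p → push 8,8. Stack: [8, 8]
BINARY_OP // → 8 // 8 = 1. Stack: [1]
STORE_FAST p → p=1. Stack: []
LOAD_FAST i → push 0. Stack: [0]
LOAD_CONST → push 1. Stack: [0, 1]
BINARY_OP + → 0 + 1 = 1. Stack: [1]
STORE_FAST i → i=1. Stack: []
LOAD_FAST i → push 1. Stack: [1]
LOAD_CONST → push 2. Stack: [1, 2]
COMPARE_OP bool(<) → 1 vs 2 = True. Stack: [True]
POP_JUMP_IF_FALSE → pop True; no jump. Stack: []
LOAD_FAST_LOAD_FAST p,a → push 1,11. Stack: [1, 11]
BINARY_OP % → 1 % 11 = 1. Stack: [1]
STORE_FAST p → p=1. Stack: []
LOAD_FAST_LOAD_FAST p,i → push 1,1. Stack: [1, 1]
BINARY_OP + → 1 + 1 = 2. Stack: [2]
STORE_FAST p → p=2. Stack: []
LOAD_FAST_LOAD_FAST p,p → push 2,2. Stack: [2, 2]
BINARY_OP // → 2 // 2 = 1. Stack: [1]
STORE_FAST p → p=1. Stack: []
LOAD_FAST i → push 1. Stack: [1]
LOAD_CONST → push 1. Stack: [1, 1]
BINARY_OP + → 1 + 1 = 2. Stack: [2]
STORE_FAST i → i=2. Stack: []
LOAD_FAST i → push 2. Stack: [2]
LOAD_CONST → push 2. Stack: [2, 2]
COMPARE_OP bool(<) → 2 vs 2 = False. Stack: [False]
POP_JUMP_IF_FALSE → pop False; jump. Stack: []
LOAD_FAST p → push 1. Stack: [1]
RETURN_VALUE → return 1.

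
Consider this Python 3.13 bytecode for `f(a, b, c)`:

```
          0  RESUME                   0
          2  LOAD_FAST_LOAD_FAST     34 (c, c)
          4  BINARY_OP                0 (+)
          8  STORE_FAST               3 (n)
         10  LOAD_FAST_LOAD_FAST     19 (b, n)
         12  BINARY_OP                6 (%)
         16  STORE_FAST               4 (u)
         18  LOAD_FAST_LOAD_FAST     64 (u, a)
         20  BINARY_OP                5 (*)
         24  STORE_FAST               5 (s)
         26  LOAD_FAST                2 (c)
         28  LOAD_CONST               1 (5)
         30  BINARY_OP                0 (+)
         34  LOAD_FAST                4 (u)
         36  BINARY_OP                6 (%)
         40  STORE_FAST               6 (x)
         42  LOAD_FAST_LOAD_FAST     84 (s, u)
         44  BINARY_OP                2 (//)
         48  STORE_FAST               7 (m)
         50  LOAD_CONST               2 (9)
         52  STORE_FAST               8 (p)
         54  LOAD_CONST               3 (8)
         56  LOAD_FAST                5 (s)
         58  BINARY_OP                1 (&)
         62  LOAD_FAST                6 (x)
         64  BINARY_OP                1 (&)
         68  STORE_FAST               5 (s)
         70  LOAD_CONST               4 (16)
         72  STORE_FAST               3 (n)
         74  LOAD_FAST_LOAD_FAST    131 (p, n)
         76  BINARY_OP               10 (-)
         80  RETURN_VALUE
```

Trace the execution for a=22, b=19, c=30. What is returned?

-7

LOAD_FAST_LOAD_FAST c,c → push 30,30. Stack: [30, 30]
BINARY_OP + → 30 + 30 = 60. Stack: [60]
STORE_FAST n → n=60. Stack: []
LOAD_FAST_LOAD_FAST b,n → push 19,60. Stack: [19, 60]
BINARY_OP % → 19 % 60 = 19. Stack: [19]
STORE_FAST u → u=19. Stack: []
LOAD_FAST_LOAD_FAST u,a → push 19,22. Stack: [19, 22]
BINARY_OP * → 19 * 22 = 418. Stack: [418]
STORE_FAST s → s=418. Stack: []
LOAD_FAST c → push 30. Stack: [30]
LOAD_CONST → push 5. Stack: [30, 5]
BINARY_OP + → 30 + 5 = 35. Stack: [35]
LOAD_FAST u → push 19. Stack: [35, 19]
BINARY_OP % → 35 % 19 = 16. Stack: [16]
STORE_FAST x → x=16. Stack: []
LOAD_FAST_LOAD_FAST s,u → push 418,19. Stack: [418, 19]
BINARY_OP // → 418 // 19 = 22. Stack: [22]
STORE_FAST m → m=22. Stack: []
LOAD_CONST → push 9. Stack: [9]
STORE_FAST p → p=9. Stack: []
LOAD_CONST → push 8. Stack: [8]
LOAD_FAST s → push 418. Stack: [8, 418]
BINARY_OP & → 8 & 418 = 0. Stack: [0]
LOAD_FAST x → push 16. Stack: [0, 16]
BINARY_OP & → 0 & 16 = 0. Stack: [0]
STORE_FAST s → s=0. Stack: []
LOAD_CONST → push 16. Stack: [16]
STORE_FAST n → n=16. Stack: []
LOAD_FAST_LOAD_FAST p,n → push 9,16. Stack: [9, 16]
BINARY_OP - → 9 - 16 = -7. Stack: [-7]
RETURN_VALUE → return -7.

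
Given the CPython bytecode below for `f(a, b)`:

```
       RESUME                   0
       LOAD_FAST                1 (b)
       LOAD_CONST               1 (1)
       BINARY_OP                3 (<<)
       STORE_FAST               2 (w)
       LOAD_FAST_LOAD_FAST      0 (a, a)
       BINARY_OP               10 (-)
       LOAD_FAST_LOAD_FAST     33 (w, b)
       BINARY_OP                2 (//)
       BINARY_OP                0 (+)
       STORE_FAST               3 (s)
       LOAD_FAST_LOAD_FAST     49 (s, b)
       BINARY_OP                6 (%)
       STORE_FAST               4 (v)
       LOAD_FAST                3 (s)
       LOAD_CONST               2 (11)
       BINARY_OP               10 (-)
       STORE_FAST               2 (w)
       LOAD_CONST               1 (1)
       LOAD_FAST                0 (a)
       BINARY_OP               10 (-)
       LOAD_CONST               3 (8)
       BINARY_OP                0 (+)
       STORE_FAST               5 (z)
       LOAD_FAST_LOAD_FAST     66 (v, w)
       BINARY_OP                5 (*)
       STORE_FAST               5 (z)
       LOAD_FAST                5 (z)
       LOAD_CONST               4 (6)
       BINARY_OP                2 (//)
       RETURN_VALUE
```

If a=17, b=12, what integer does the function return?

LOAD_FAST b → push 12. Stack: [12]
LOAD_CONST → push 1. Stack: [12, 1]
BINARY_OP << → 12 << 1 = 24. Stack: [24]
STORE_FAST w → w=24. Stack: []
LOAD_FAST_LOAD_FAST a,a → push 17,17. Stack: [17, 17]
BINARY_OP - → 17 - 17 = 0. Stack: [0]
LOAD_FAST_LOAD_FAST w,b → push 24,12. Stack: [0, 24, 12]
BINARY_OP // → 24 // 12 = 2. Stack: [0, 2]
BINARY_OP + → 0 + 2 = 2. Stack: [2]
STORE_FAST s → s=2. Stack: []
LOAD_FAST_LOAD_FAST s,b → push 2,12. Stack: [2, 12]
BINARY_OP % → 2 % 12 = 2. Stack: [2]
STORE_FAST v → v=2. Stack: []
LOAD_FAST s → push 2. Stack: [2]
LOAD_CONST → push 11. Stack: [2, 11]
BINARY_OP - → 2 - 11 = -9. Stack: [-9]
STORE_FAST w → w=-9. Stack: []
LOAD_CONST → push 1. Stack: [1]
LOAD_FAST a → push 17. Stack: [1, 17]
BINARY_OP - → 1 - 17 = -16. Stack: [-16]
LOAD_CONST → push 8. Stack: [-16, 8]
BINARY_OP + → -16 + 8 = -8. Stack: [-8]
STORE_FAST z → z=-8. Stack: []
LOAD_FAST_LOAD_FAST v,w → push 2,-9. Stack: [2, -9]
BINARY_OP * → 2 * -9 = -18. Stack: [-18]
STORE_FAST z → z=-18. Stack: []
LOAD_FAST z → push -18. Stack: [-18]
LOAD_CONST → push 6. Stack: [-18, 6]
BINARY_OP // → -18 // 6 = -3. Stack: [-3]
RETURN_VALUE → return -3.

-3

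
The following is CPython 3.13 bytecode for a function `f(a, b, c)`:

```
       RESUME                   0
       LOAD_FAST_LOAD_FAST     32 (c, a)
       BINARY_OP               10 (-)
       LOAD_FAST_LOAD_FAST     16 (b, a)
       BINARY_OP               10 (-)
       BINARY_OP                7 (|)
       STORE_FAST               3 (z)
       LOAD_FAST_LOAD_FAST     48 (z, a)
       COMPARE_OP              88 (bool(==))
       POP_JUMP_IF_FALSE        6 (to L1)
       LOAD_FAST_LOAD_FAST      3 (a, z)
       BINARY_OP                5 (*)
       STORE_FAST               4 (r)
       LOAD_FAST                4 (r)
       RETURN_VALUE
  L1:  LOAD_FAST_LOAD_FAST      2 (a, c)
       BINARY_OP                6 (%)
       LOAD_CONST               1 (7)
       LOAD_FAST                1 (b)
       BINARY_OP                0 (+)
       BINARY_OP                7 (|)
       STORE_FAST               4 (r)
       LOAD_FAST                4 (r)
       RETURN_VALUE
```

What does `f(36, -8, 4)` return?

-1

LOAD_FAST_LOAD_FAST c,a → push 4,36. Stack: [4, 36]
BINARY_OP - → 4 - 36 = -32. Stack: [-32]
LOAD_FAST_LOAD_FAST b,a → push -8,36. Stack: [-32, -8, 36]
BINARY_OP - → -8 - 36 = -44. Stack: [-32, -44]
BINARY_OP | → -32 | -44 = -12. Stack: [-12]
STORE_FAST z → z=-12. Stack: []
LOAD_FAST_LOAD_FAST z,a → push -12,36. Stack: [-12, 36]
COMPARE_OP bool(==) → -12 vs 36 = False. Stack: [False]
POP_JUMP_IF_FALSE → pop False; jump. Stack: []
LOAD_FAST_LOAD_FAST a,c → push 36,4. Stack: [36, 4]
BINARY_OP % → 36 % 4 = 0. Stack: [0]
LOAD_CONST → push 7. Stack: [0, 7]
LOAD_FAST b → push -8. Stack: [0, 7, -8]
BINARY_OP + → 7 + -8 = -1. Stack: [0, -1]
BINARY_OP | → 0 | -1 = -1. Stack: [-1]
STORE_FAST r → r=-1. Stack: []
LOAD_FAST r → push -1. Stack: [-1]
RETURN_VALUE → return -1.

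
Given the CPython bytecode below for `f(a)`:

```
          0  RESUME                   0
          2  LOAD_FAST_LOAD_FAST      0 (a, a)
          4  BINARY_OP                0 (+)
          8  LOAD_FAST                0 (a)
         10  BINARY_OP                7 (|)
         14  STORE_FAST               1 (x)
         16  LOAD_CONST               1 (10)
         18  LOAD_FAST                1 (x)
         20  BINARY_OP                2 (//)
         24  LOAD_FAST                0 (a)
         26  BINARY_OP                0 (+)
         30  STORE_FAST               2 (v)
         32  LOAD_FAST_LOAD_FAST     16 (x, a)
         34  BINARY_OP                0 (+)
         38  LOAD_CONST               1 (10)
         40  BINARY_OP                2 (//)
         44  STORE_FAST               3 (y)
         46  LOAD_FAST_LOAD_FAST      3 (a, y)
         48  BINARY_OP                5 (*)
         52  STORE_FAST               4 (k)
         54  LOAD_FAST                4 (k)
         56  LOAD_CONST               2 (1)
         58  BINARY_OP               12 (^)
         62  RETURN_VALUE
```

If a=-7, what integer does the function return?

15

LOAD_FAST_LOAD_FAST a,a → push -7,-7. Stack: [-7, -7]
BINARY_OP + → -7 + -7 = -14. Stack: [-14]
LOAD_FAST a → push -7. Stack: [-14, -7]
BINARY_OP | → -14 | -7 = -5. Stack: [-5]
STORE_FAST x → x=-5. Stack: []
LOAD_CONST → push 10. Stack: [10]
LOAD_FAST x → push -5. Stack: [10, -5]
BINARY_OP // → 10 // -5 = -2. Stack: [-2]
LOAD_FAST a → push -7. Stack: [-2, -7]
BINARY_OP + → -2 + -7 = -9. Stack: [-9]
STORE_FAST v → v=-9. Stack: []
LOAD_FAST_LOAD_FAST x,a → push -5,-7. Stack: [-5, -7]
BINARY_OP + → -5 + -7 = -12. Stack: [-12]
LOAD_CONST → push 10. Stack: [-12, 10]
BINARY_OP // → -12 // 10 = -2. Stack: [-2]
STORE_FAST y → y=-2. Stack: []
LOAD_FAST_LOAD_FAST a,y → push -7,-2. Stack: [-7, -2]
BINARY_OP * → -7 * -2 = 14. Stack: [14]
STORE_FAST k → k=14. Stack: []
LOAD_FAST k → push 14. Stack: [14]
LOAD_CONST → push 1. Stack: [14, 1]
BINARY_OP ^ → 14 ^ 1 = 15. Stack: [15]
RETURN_VALUE → return 15.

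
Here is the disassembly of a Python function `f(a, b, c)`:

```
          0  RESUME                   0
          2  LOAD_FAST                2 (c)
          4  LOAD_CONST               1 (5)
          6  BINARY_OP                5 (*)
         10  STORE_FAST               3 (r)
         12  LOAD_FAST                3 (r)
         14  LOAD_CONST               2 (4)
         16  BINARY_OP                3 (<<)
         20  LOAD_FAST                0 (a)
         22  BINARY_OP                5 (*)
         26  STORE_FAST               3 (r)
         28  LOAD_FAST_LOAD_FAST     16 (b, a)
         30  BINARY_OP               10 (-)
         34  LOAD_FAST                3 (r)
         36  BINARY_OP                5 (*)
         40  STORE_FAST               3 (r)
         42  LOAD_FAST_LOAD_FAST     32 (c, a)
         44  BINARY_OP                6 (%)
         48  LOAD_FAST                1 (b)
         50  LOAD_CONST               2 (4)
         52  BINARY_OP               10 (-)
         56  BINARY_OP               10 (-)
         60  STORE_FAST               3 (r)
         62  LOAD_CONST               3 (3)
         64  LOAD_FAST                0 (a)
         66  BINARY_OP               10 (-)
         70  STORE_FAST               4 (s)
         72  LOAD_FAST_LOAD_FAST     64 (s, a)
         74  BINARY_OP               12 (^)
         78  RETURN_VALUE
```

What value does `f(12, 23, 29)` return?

-5

LOAD_FAST c → push 29. Stack: [29]
LOAD_CONST → push 5. Stack: [29, 5]
BINARY_OP * → 29 * 5 = 145. Stack: [145]
STORE_FAST r → r=145. Stack: []
LOAD_FAST r → push 145. Stack: [145]
LOAD_CONST → push 4. Stack: [145, 4]
BINARY_OP << → 145 << 4 = 2320. Stack: [2320]
LOAD_FAST a → push 12. Stack: [2320, 12]
BINARY_OP * → 2320 * 12 = 27840. Stack: [27840]
STORE_FAST r → r=27840. Stack: []
LOAD_FAST_LOAD_FAST b,a → push 23,12. Stack: [23, 12]
BINARY_OP - → 23 - 12 = 11. Stack: [11]
LOAD_FAST r → push 27840. Stack: [11, 27840]
BINARY_OP * → 11 * 27840 = 306240. Stack: [306240]
STORE_FAST r → r=306240. Stack: []
LOAD_FAST_LOAD_FAST c,a → push 29,12. Stack: [29, 12]
BINARY_OP % → 29 % 12 = 5. Stack: [5]
LOAD_FAST b → push 23. Stack: [5, 23]
LOAD_CONST → push 4. Stack: [5, 23, 4]
BINARY_OP - → 23 - 4 = 19. Stack: [5, 19]
BINARY_OP - → 5 - 19 = -14. Stack: [-14]
STORE_FAST r → r=-14. Stack: []
LOAD_CONST → push 3. Stack: [3]
LOAD_FAST a → push 12. Stack: [3, 12]
BINARY_OP - → 3 - 12 = -9. Stack: [-9]
STORE_FAST s → s=-9. Stack: []
LOAD_FAST_LOAD_FAST s,a → push -9,12. Stack: [-9, 12]
BINARY_OP ^ → -9 ^ 12 = -5. Stack: [-5]
RETURN_VALUE → return -5.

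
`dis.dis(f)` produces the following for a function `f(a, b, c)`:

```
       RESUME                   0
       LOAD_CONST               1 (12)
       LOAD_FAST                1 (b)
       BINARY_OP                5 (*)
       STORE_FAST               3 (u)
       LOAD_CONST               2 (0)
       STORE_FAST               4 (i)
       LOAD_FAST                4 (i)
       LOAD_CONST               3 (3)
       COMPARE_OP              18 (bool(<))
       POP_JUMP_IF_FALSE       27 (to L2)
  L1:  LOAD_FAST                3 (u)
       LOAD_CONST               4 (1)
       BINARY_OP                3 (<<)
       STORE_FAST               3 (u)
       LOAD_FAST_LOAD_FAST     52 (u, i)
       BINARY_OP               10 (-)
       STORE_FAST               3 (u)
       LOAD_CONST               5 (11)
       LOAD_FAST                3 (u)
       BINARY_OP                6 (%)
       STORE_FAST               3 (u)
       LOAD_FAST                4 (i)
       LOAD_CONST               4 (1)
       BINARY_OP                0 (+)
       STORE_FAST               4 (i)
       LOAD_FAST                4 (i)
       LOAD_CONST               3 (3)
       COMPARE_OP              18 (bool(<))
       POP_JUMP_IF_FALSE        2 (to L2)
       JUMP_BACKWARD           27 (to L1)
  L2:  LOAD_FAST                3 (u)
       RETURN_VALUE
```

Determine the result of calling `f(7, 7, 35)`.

LOAD_CONST → push 12
LOAD_FAST b → push 7
BINARY_OP * → 12 * 7 = 84
STORE_FAST u → u=84
LOAD_CONST → push 0
STORE_FAST i → i=0
LOAD_FAST i → push 0
LOAD_CONST → push 3
COMPARE_OP bool(<) → 0 vs 3 = True
POP_JUMP_IF_FALSE → pop True; no jump
LOAD_FAST u → push 84
LOAD_CONST → push 1
BINARY_OP << → 84 << 1 = 168
STORE_FAST u → u=168
LOAD_FAST_LOAD_FAST u,i → push 168,0
BINARY_OP - → 168 - 0 = 168
STORE_FAST u → u=168
LOAD_CONST → push 11
LOAD_FAST u → push 168
BINARY_OP % → 11 % 168 = 11
STORE_FAST u → u=11
LOAD_FAST i → push 0
LOAD_CONST → push 1
BINARY_OP + → 0 + 1 = 1
STORE_FAST i → i=1
LOAD_FAST i → push 1
LOAD_CONST → push 3
COMPARE_OP bool(<) → 1 vs 3 = True
POP_JUMP_IF_FALSE → pop True; no jump
LOAD_FAST u → push 11
LOAD_CONST → push 1
BINARY_OP << → 11 << 1 = 22
STORE_FAST u → u=22
LOAD_FAST_LOAD_FAST u,i → push 22,1
BINARY_OP - → 22 - 1 = 21
STORE_FAST u → u=21
LOAD_CONST → push 11
LOAD_FAST u → push 21
BINARY_OP % → 11 % 21 = 11
STORE_FAST u → u=11
LOAD_FAST i → push 1
LOAD_CONST → push 1
BINARY_OP + → 1 + 1 = 2
STORE_FAST i → i=2
LOAD_FAST i → push 2
LOAD_CONST → push 3
COMPARE_OP bool(<) → 2 vs 3 = True
POP_JUMP_IF_FALSE → pop True; no jump
LOAD_FAST u → push 11
LOAD_CONST → push 1
BINARY_OP << → 11 << 1 = 22
STORE_FAST u → u=22
LOAD_FAST_LOAD_FAST u,i → push 22,2
BINARY_OP - → 22 - 2 = 20
STORE_FAST u → u=20
LOAD_CONST → push 11
LOAD_FAST u → push 20
BINARY_OP % → 11 % 20 = 11
STORE_FAST u → u=11
LOAD_FAST i → push 2
LOAD_CONST → push 1
BINARY_OP + → 2 + 1 = 3
STORE_FAST i → i=3
LOAD_FAST i → push 3
LOAD_CONST → push 3
COMPARE_OP bool(<) → 3 vs 3 = False
POP_JUMP_IF_FALSE → pop False; jump
LOAD_FAST u → push 11
RETURN_VALUE → return 11.

11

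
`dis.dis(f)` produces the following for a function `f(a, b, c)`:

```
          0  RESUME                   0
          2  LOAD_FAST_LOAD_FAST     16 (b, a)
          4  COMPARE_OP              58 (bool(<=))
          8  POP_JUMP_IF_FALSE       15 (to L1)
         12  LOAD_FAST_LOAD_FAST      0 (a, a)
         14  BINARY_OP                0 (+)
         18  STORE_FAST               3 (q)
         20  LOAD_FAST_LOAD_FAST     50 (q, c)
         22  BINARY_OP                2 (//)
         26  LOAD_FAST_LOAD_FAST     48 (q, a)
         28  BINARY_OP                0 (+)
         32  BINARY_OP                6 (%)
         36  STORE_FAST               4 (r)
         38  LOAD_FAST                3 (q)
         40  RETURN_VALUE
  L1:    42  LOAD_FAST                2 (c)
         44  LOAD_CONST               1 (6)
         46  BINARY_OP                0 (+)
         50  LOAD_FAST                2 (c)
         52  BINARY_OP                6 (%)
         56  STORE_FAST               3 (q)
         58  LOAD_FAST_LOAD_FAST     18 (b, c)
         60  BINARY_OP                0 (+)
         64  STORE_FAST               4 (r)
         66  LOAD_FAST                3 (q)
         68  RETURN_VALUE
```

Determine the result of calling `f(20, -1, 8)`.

LOAD_FAST_LOAD_FAST b,a → push -1,20. Stack: [-1, 20]
COMPARE_OP bool(<=) → -1 vs 20 = True. Stack: [True]
POP_JUMP_IF_FALSE → pop True; no jump. Stack: []
LOAD_FAST_LOAD_FAST a,a → push 20,20. Stack: [20, 20]
BINARY_OP + → 20 + 20 = 40. Stack: [40]
STORE_FAST q → q=40. Stack: []
LOAD_FAST_LOAD_FAST q,c → push 40,8. Stack: [40, 8]
BINARY_OP // → 40 // 8 = 5. Stack: [5]
LOAD_FAST_LOAD_FAST q,a → push 40,20. Stack: [5, 40, 20]
BINARY_OP + → 40 + 20 = 60. Stack: [5, 60]
BINARY_OP % → 5 % 60 = 5. Stack: [5]
STORE_FAST r → r=5. Stack: []
LOAD_FAST q → push 40. Stack: [40]
RETURN_VALUE → return 40.

40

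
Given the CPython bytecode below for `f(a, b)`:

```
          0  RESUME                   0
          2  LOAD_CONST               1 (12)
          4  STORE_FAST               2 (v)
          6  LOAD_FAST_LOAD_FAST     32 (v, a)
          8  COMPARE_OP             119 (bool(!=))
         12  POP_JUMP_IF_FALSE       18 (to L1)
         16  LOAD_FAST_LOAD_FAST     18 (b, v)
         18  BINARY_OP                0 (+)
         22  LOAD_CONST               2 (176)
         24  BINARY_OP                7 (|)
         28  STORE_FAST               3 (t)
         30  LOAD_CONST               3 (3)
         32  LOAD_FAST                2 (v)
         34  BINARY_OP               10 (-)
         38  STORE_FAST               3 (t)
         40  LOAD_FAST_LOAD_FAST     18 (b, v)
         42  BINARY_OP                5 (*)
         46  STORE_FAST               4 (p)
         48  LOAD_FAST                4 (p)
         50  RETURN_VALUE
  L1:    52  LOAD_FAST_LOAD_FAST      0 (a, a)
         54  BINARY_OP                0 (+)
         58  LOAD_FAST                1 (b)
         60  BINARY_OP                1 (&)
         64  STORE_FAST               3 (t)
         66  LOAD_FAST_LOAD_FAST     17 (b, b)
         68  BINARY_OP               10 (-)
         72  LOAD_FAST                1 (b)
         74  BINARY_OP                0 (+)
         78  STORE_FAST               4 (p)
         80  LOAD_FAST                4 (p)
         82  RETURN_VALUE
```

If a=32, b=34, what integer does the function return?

LOAD_CONST → push 12. Stack: [12]
STORE_FAST v → v=12. Stack: []
LOAD_FAST_LOAD_FAST v,a → push 12,32. Stack: [12, 32]
COMPARE_OP bool(!=) → 12 vs 32 = True. Stack: [True]
POP_JUMP_IF_FALSE → pop True; no jump. Stack: []
LOAD_FAST_LOAD_FAST b,v → push 34,12. Stack: [34, 12]
BINARY_OP + → 34 + 12 = 46. Stack: [46]
LOAD_CONST → push 176. Stack: [46, 176]
BINARY_OP | → 46 | 176 = 190. Stack: [190]
STORE_FAST t → t=190. Stack: []
LOAD_CONST → push 3. Stack: [3]
LOAD_FAST v → push 12. Stack: [3, 12]
BINARY_OP - → 3 - 12 = -9. Stack: [-9]
STORE_FAST t → t=-9. Stack: []
LOAD_FAST_LOAD_FAST b,v → push 34,12. Stack: [34, 12]
BINARY_OP * → 34 * 12 = 408. Stack: [408]
STORE_FAST p → p=408. Stack: []
LOAD_FAST p → push 408. Stack: [408]
RETURN_VALUE → return 408.

408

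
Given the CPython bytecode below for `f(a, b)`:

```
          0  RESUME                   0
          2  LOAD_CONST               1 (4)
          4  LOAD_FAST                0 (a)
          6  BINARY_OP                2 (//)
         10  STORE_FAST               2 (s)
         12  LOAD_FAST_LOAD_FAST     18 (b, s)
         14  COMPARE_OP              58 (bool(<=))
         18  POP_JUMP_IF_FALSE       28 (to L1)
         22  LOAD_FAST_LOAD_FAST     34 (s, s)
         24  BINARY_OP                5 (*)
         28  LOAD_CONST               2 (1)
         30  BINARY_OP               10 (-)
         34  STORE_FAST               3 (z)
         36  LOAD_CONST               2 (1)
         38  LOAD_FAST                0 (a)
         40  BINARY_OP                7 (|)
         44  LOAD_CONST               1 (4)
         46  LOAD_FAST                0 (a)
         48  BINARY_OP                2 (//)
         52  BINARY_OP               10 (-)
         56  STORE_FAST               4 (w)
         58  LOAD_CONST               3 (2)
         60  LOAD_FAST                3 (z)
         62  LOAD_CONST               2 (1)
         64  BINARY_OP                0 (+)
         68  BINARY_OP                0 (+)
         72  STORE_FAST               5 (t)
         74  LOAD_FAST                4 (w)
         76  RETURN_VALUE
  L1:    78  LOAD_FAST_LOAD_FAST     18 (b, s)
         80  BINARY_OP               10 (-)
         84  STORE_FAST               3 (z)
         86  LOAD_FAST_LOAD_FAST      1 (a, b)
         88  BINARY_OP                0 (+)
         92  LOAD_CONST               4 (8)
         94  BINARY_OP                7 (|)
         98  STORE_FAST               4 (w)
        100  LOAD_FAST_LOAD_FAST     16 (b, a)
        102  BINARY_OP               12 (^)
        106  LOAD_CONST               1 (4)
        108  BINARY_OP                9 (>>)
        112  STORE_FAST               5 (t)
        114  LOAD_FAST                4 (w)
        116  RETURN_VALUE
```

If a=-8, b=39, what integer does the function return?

31

LOAD_CONST → push 4. Stack: [4]
LOAD_FAST a → push -8. Stack: [4, -8]
BINARY_OP // → 4 // -8 = -1. Stack: [-1]
STORE_FAST s → s=-1. Stack: []
LOAD_FAST_LOAD_FAST b,s → push 39,-1. Stack: [39, -1]
COMPARE_OP bool(<=) → 39 vs -1 = False. Stack: [False]
POP_JUMP_IF_FALSE → pop False; jump. Stack: []
LOAD_FAST_LOAD_FAST b,s → push 39,-1. Stack: [39, -1]
BINARY_OP - → 39 - -1 = 40. Stack: [40]
STORE_FAST z → z=40. Stack: []
LOAD_FAST_LOAD_FAST a,b → push -8,39. Stack: [-8, 39]
BINARY_OP + → -8 + 39 = 31. Stack: [31]
LOAD_CONST → push 8. Stack: [31, 8]
BINARY_OP | → 31 | 8 = 31. Stack: [31]
STORE_FAST w → w=31. Stack: []
LOAD_FAST_LOAD_FAST b,a → push 39,-8. Stack: [39, -8]
BINARY_OP ^ → 39 ^ -8 = -33. Stack: [-33]
LOAD_CONST → push 4. Stack: [-33, 4]
BINARY_OP >> → -33 >> 4 = -3. Stack: [-3]
STORE_FAST t → t=-3. Stack: []
LOAD_FAST w → push 31. Stack: [31]
RETURN_VALUE → return 31.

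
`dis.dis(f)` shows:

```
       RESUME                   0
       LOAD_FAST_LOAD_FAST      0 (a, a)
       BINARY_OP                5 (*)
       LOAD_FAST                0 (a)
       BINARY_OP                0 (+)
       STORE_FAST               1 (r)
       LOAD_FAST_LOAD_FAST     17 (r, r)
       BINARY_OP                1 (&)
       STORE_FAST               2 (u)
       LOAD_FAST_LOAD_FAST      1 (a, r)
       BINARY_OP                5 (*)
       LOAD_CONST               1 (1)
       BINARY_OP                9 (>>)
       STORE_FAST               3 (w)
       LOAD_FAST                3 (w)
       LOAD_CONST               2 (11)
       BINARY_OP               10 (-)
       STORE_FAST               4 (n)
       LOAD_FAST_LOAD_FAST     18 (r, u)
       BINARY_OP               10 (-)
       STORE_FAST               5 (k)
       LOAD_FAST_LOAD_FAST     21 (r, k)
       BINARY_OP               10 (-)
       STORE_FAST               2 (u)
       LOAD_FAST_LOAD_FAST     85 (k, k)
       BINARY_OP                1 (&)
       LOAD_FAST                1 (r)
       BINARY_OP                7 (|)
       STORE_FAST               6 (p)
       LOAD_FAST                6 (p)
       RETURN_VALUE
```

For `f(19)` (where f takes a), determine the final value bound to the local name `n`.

3599

LOAD_FAST_LOAD_FAST a,a → push 19,19. Stack: [19, 19]
BINARY_OP * → 19 * 19 = 361. Stack: [361]
LOAD_FAST a → push 19. Stack: [361, 19]
BINARY_OP + → 361 + 19 = 380. Stack: [380]
STORE_FAST r → r=380. Stack: []
LOAD_FAST_LOAD_FAST r,r → push 380,380. Stack: [380, 380]
BINARY_OP & → 380 & 380 = 380. Stack: [380]
STORE_FAST u → u=380. Stack: []
LOAD_FAST_LOAD_FAST a,r → push 19,380. Stack: [19, 380]
BINARY_OP * → 19 * 380 = 7220. Stack: [7220]
LOAD_CONST → push 1. Stack: [7220, 1]
BINARY_OP >> → 7220 >> 1 = 3610. Stack: [3610]
STORE_FAST w → w=3610. Stack: []
LOAD_FAST w → push 3610. Stack: [3610]
LOAD_CONST → push 11. Stack: [3610, 11]
BINARY_OP - → 3610 - 11 = 3599. Stack: [3599]
STORE_FAST n → n=3599. Stack: []
LOAD_FAST_LOAD_FAST r,u → push 380,380. Stack: [380, 380]
BINARY_OP - → 380 - 380 = 0. Stack: [0]
STORE_FAST k → k=0. Stack: []
LOAD_FAST_LOAD_FAST r,k → push 380,0. Stack: [380, 0]
BINARY_OP - → 380 - 0 = 380. Stack: [380]
STORE_FAST u → u=380. Stack: []
LOAD_FAST_LOAD_FAST k,k → push 0,0. Stack: [0, 0]
BINARY_OP & → 0 & 0 = 0. Stack: [0]
LOAD_FAST r → push 380. Stack: [0, 380]
BINARY_OP | → 0 | 380 = 380. Stack: [380]
STORE_FAST p → p=380. Stack: []
LOAD_FAST p → push 380. Stack: [380]
RETURN_VALUE → return 380.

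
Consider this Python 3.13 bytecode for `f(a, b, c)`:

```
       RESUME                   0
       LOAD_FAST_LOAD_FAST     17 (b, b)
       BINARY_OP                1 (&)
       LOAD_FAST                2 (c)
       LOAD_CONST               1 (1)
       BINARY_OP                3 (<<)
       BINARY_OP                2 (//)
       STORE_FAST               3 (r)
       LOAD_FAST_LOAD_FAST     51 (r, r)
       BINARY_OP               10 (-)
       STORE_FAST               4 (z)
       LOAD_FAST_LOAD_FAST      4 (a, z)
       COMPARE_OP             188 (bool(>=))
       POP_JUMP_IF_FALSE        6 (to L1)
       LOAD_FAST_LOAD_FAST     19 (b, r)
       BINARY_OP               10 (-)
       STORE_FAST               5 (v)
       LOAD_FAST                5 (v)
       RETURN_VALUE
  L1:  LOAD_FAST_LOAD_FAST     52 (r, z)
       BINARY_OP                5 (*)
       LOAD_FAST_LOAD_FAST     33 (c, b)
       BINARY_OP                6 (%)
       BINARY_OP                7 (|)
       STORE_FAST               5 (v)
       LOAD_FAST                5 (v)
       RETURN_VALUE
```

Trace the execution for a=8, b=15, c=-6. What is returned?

LOAD_FAST_LOAD_FAST b,b → push 15,15. Stack: [15, 15]
BINARY_OP & → 15 & 15 = 15. Stack: [15]
LOAD_FAST c → push -6. Stack: [15, -6]
LOAD_CONST → push 1. Stack: [15, -6, 1]
BINARY_OP << → -6 << 1 = -12. Stack: [15, -12]
BINARY_OP // → 15 // -12 = -2. Stack: [-2]
STORE_FAST r → r=-2. Stack: []
LOAD_FAST_LOAD_FAST r,r → push -2,-2. Stack: [-2, -2]
BINARY_OP - → -2 - -2 = 0. Stack: [0]
STORE_FAST z → z=0. Stack: []
LOAD_FAST_LOAD_FAST a,z → push 8,0. Stack: [8, 0]
COMPARE_OP bool(>=) → 8 vs 0 = True. Stack: [True]
POP_JUMP_IF_FALSE → pop True; no jump. Stack: []
LOAD_FAST_LOAD_FAST b,r → push 15,-2. Stack: [15, -2]
BINARY_OP - → 15 - -2 = 17. Stack: [17]
STORE_FAST v → v=17. Stack: []
LOAD_FAST v → push 17. Stack: [17]
RETURN_VALUE → return 17.

17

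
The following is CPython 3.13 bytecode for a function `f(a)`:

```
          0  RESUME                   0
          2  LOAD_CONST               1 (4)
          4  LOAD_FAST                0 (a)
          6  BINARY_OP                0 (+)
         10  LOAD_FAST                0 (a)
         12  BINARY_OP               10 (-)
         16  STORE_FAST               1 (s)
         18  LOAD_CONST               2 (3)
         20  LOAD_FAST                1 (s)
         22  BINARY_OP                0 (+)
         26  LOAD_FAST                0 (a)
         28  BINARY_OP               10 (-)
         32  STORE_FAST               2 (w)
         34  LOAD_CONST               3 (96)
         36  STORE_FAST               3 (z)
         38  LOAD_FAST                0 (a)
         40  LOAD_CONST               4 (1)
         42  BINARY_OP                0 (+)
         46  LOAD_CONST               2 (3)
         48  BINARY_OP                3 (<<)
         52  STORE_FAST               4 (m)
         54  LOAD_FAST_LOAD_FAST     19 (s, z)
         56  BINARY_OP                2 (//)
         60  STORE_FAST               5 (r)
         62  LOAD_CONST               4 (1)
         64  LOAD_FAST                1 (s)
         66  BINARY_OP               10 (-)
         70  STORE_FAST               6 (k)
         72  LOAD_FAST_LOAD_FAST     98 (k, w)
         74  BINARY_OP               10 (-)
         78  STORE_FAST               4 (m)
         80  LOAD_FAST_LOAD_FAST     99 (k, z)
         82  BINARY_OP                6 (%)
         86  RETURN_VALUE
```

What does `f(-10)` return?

LOAD_CONST → push 4. Stack: [4]
LOAD_FAST a → push -10. Stack: [4, -10]
BINARY_OP + → 4 + -10 = -6. Stack: [-6]
LOAD_FAST a → push -10. Stack: [-6, -10]
BINARY_OP - → -6 - -10 = 4. Stack: [4]
STORE_FAST s → s=4. Stack: []
LOAD_CONST → push 3. Stack: [3]
LOAD_FAST s → push 4. Stack: [3, 4]
BINARY_OP + → 3 + 4 = 7. Stack: [7]
LOAD_FAST a → push -10. Stack: [7, -10]
BINARY_OP - → 7 - -10 = 17. Stack: [17]
STORE_FAST w → w=17. Stack: []
LOAD_CONST → push 96. Stack: [96]
STORE_FAST z → z=96. Stack: []
LOAD_FAST a → push -10. Stack: [-10]
LOAD_CONST → push 1. Stack: [-10, 1]
BINARY_OP + → -10 + 1 = -9. Stack: [-9]
LOAD_CONST → push 3. Stack: [-9, 3]
BINARY_OP << → -9 << 3 = -72. Stack: [-72]
STORE_FAST m → m=-72. Stack: []
LOAD_FAST_LOAD_FAST s,z → push 4,96. Stack: [4, 96]
BINARY_OP // → 4 // 96 = 0. Stack: [0]
STORE_FAST r → r=0. Stack: []
LOAD_CONST → push 1. Stack: [1]
LOAD_FAST s → push 4. Stack: [1, 4]
BINARY_OP - → 1 - 4 = -3. Stack: [-3]
STORE_FAST k → k=-3. Stack: []
LOAD_FAST_LOAD_FAST k,w → push -3,17. Stack: [-3, 17]
BINARY_OP - → -3 - 17 = -20. Stack: [-20]
STORE_FAST m → m=-20. Stack: []
LOAD_FAST_LOAD_FAST k,z → push -3,96. Stack: [-3, 96]
BINARY_OP % → -3 % 96 = 93. Stack: [93]
RETURN_VALUE → return 93.

93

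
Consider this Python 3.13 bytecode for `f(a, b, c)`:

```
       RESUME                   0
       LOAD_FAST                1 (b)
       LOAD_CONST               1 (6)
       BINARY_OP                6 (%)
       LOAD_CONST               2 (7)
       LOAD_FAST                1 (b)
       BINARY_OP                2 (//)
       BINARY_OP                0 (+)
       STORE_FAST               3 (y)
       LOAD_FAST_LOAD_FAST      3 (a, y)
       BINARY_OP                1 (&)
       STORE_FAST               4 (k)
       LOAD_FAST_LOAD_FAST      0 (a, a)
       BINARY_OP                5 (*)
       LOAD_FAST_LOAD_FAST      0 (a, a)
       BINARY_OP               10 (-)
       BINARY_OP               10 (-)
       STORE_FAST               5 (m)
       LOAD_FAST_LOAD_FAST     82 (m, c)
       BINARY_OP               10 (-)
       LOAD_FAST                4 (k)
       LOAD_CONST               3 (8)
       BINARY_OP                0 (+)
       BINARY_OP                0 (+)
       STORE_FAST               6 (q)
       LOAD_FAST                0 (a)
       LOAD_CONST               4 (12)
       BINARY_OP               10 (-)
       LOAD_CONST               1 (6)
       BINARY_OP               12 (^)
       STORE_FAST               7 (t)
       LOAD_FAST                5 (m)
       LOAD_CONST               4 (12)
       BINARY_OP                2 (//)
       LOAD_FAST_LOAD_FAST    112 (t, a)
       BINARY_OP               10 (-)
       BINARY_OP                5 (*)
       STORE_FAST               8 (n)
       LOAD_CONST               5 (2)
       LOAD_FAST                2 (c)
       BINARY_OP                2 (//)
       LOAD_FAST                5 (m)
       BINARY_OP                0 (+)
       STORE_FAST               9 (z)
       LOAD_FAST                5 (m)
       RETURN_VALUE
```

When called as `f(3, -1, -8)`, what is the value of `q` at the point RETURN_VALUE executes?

27

LOAD_FAST b → push -1. Stack: [-1]
LOAD_CONST → push 6. Stack: [-1, 6]
BINARY_OP % → -1 % 6 = 5. Stack: [5]
LOAD_CONST → push 7. Stack: [5, 7]
LOAD_FAST b → push -1. Stack: [5, 7, -1]
BINARY_OP // → 7 // -1 = -7. Stack: [5, -7]
BINARY_OP + → 5 + -7 = -2. Stack: [-2]
STORE_FAST y → y=-2. Stack: []
LOAD_FAST_LOAD_FAST a,y → push 3,-2. Stack: [3, -2]
BINARY_OP & → 3 & -2 = 2. Stack: [2]
STORE_FAST k → k=2. Stack: []
LOAD_FAST_LOAD_FAST a,a → push 3,3. Stack: [3, 3]
BINARY_OP * → 3 * 3 = 9. Stack: [9]
LOAD_FAST_LOAD_FAST a,a → push 3,3. Stack: [9, 3, 3]
BINARY_OP - → 3 - 3 = 0. Stack: [9, 0]
BINARY_OP - → 9 - 0 = 9. Stack: [9]
STORE_FAST m → m=9. Stack: []
LOAD_FAST_LOAD_FAST m,c → push 9,-8. Stack: [9, -8]
BINARY_OP - → 9 - -8 = 17. Stack: [17]
LOAD_FAST k → push 2. Stack: [17, 2]
LOAD_CONST → push 8. Stack: [17, 2, 8]
BINARY_OP + → 2 + 8 = 10. Stack: [17, 10]
BINARY_OP + → 17 + 10 = 27. Stack: [27]
STORE_FAST q → q=27. Stack: []
LOAD_FAST a → push 3. Stack: [3]
LOAD_CONST → push 12. Stack: [3, 12]
BINARY_OP - → 3 - 12 = -9. Stack: [-9]
LOAD_CONST → push 6. Stack: [-9, 6]
BINARY_OP ^ → -9 ^ 6 = -15. Stack: [-15]
STORE_FAST t → t=-15. Stack: []
LOAD_FAST m → push 9. Stack: [9]
LOAD_CONST → push 12. Stack: [9, 12]
BINARY_OP // → 9 // 12 = 0. Stack: [0]
LOAD_FAST_LOAD_FAST t,a → push -15,3. Stack: [0, -15, 3]
BINARY_OP - → -15 - 3 = -18. Stack: [0, -18]
BINARY_OP * → 0 * -18 = 0. Stack: [0]
STORE_FAST n → n=0. Stack: []
LOAD_CONST → push 2. Stack: [2]
LOAD_FAST c → push -8. Stack: [2, -8]
BINARY_OP // → 2 // -8 = -1. Stack: [-1]
LOAD_FAST m → push 9. Stack: [-1, 9]
BINARY_OP + → -1 + 9 = 8. Stack: [8]
STORE_FAST z → z=8. Stack: []
LOAD_FAST m → push 9. Stack: [9]
RETURN_VALUE → return 9.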